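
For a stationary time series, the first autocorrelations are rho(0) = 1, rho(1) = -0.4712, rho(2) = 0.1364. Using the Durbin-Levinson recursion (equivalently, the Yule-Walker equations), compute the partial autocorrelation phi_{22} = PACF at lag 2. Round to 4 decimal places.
\phi_{22} = -0.1101

The PACF at lag k is phi_{kk}, the last component of the solution
to the Yule-Walker system G_k phi = r_k where
  (G_k)_{ij} = rho(|i - j|), (r_k)_i = rho(i), i,j = 1..k.
Equivalently, Durbin-Levinson gives phi_{kk} iteratively:
  phi_{11} = rho(1)
  phi_{kk} = [rho(k) - sum_{j=1..k-1} phi_{k-1,j} rho(k-j)]
            / [1 - sum_{j=1..k-1} phi_{k-1,j} rho(j)],
  phi_{k,j} = phi_{k-1,j} - phi_{kk} phi_{k-1,k-j},  j = 1..k-1.
Step k = 1:
  phi_11 = rho(1) = -0.4712.
Step k = 2:
  phi_22 = [rho(2) - phi_11 rho(1)] / [1 - phi_11 rho(1)] = [0.1364 - (-0.4712)(-0.4712)] / [1 - (-0.4712)(-0.4712)]
         = -0.08562944 / 0.77797056 = -0.1101.
Therefore phi_{22} = -0.1101.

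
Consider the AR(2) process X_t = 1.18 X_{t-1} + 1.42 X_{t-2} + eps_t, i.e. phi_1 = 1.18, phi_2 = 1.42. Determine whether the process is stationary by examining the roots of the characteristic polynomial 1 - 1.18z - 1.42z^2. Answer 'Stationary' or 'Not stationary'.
\text{Not stationary}

The AR(p) characteristic polynomial is P(z) = 1 - 1.18z - 1.42z^2.
Stationarity requires all roots to lie outside the unit circle, i.e. |z| > 1 for every root.
Set 1 + (-1.18) z + (-1.42) z^2 = 0, i.e. a z^2 + b z + c = 0 with a = -1.42, b = -1.18, c = 1.
Discriminant D = b^2 - 4ac = (-1.18)^2 - 4*(-1.42)*1 = 1.3924 - (-5.68) = 7.0724.
D >= 0, so the roots are real: z = (-b +/- sqrt(D)) / (2a) = (1.18 +/- 2.659398) / (-2.84).
  z_1 = (1.18 + 2.659398) / (-2.84) = -1.3519,   |z_1| = 1.3519.
  z_2 = (1.18 - 2.659398) / (-2.84) = 0.5209,   |z_2| = 0.5209.
Moduli of all roots: 1.3519, 0.5209.
All moduli strictly greater than 1? No.
Verdict: Not stationary.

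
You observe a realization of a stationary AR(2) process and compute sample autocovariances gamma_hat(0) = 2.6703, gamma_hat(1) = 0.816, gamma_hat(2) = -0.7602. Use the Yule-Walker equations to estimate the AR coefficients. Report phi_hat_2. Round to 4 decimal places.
\hat\phi_{2} = -0.4170

The Yule-Walker equations for an AR(p) process read, in matrix form,
  Gamma_p phi = r_p,   with   (Gamma_p)_{ij} = gamma(|i - j|),
                       (r_p)_i = gamma(i),   i,j = 1..p.
Substitute the sample gammas (Toeplitz matrix and right-hand side of size 2):
  Gamma_p = [[2.6703, 0.816], [0.816, 2.6703]]
  r_p     = [0.816, -0.7602]
Written out:
  2.6703 phi_1 + 0.816 phi_2 = 0.816
  0.816 phi_1 + 2.6703 phi_2 = -0.7602
Solve by Cramer's rule:
  det = gamma(0)^2 - gamma(1)^2 = (2.6703)^2 - (0.816)^2 = 7.13050209 - 0.665856 = 6.46464609
  phi_hat_1 = [gamma(1) gamma(0) - gamma(1) gamma(2)] / det = [(0.816)(2.6703) - (0.816)(-0.7602)] / 6.46464609 = 2.799288 / 6.46464609 = 0.433
  phi_hat_2 = [gamma(0) gamma(2) - gamma(1)^2] / det = [(2.6703)(-0.7602) - (0.816)^2] / 6.46464609 = -2.69581806 / 6.46464609 = -0.417
So phi_hat = [0.4330, -0.4170].
Therefore phi_hat_2 = -0.4170.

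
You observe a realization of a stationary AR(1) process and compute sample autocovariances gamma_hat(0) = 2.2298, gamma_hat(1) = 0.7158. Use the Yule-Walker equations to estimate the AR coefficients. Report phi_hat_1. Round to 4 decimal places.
\hat\phi_{1} = 0.3210

The Yule-Walker equations for an AR(p) process read, in matrix form,
  Gamma_p phi = r_p,   with   (Gamma_p)_{ij} = gamma(|i - j|),
                       (r_p)_i = gamma(i),   i,j = 1..p.
Substitute the sample gammas (Toeplitz matrix and right-hand side of size 1):
  Gamma_p = [[2.2298]]
  r_p     = [0.7158]
With p = 1 this is the single equation gamma(0) phi_1 = gamma(1):
  phi_hat_1 = gamma(1) / gamma(0) = 0.7158 / 2.2298 = 0.3210.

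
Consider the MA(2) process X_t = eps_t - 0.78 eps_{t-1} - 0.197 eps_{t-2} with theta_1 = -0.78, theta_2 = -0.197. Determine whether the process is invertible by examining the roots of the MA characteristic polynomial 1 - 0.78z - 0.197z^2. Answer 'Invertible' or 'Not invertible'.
\text{Invertible}

The MA(q) characteristic polynomial is P(z) = 1 - 0.78z - 0.197z^2.
Invertibility requires all roots to lie outside the unit circle, i.e. |z| > 1 for every root.
Set 1 + (-0.78) z + (-0.197) z^2 = 0, i.e. a z^2 + b z + c = 0 with a = -0.197, b = -0.78, c = 1.
Discriminant D = b^2 - 4ac = (-0.78)^2 - 4*(-0.197)*1 = 0.6084 - (-0.788) = 1.3964.
D >= 0, so the roots are real: z = (-b +/- sqrt(D)) / (2a) = (0.78 +/- 1.181694) / (-0.394).
  z_1 = (0.78 + 1.181694) / (-0.394) = -4.9789,   |z_1| = 4.9789.
  z_2 = (0.78 - 1.181694) / (-0.394) = 1.0195,   |z_2| = 1.0195.
Moduli of all roots: 4.9789, 1.0195.
All moduli strictly greater than 1? Yes.
Verdict: Invertible.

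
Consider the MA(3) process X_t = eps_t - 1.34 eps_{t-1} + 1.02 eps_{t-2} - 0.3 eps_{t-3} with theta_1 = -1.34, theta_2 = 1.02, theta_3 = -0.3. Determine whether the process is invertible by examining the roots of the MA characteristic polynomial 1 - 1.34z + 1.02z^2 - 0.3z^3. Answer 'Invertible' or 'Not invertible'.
\text{Invertible}

The MA(q) characteristic polynomial is P(z) = 1 - 1.34z + 1.02z^2 - 0.3z^3.
Invertibility requires all roots to lie outside the unit circle, i.e. |z| > 1 for every root.
Degree 3: look for a simple real root z0 first, then factor out (1 - z/z0) and solve the remaining quadratic.
Testing z0 = 2: P(2) = 1 + (-1.34)(2) + (1.02)(2)^2 + (-0.3)(2)^3
  = 1 + (-2.68) + (4.08) + (-2.4) = 0.  So z_0 = 2 is a root, |z_0| = 2.
Divide out the factor (1 - 0.5 z) = (1 - z/z0) (since 1/z0 = 0.5):
  P(z) = (1 - 0.5 z)(1 + (-0.84) z + (0.6) z^2)
  [check: z-coef -0.84 - (0.5) = -1.34; z^2-coef 0.6 - (0.5)(-0.84) = 1.02; z^3-coef -(0.5)(0.6) = -0.3.]
Remaining roots from the quadratic factor 1 + (-0.84) z + (0.6) z^2:
  Set 1 + (-0.84) z + (0.6) z^2 = 0, i.e. a z^2 + b z + c = 0 with a = 0.6, b = -0.84, c = 1.
  Discriminant D = b^2 - 4ac = (-0.84)^2 - 4*(0.6)*1 = 0.7056 - (2.4) = -1.6944.
  D < 0, so the roots are the complex-conjugate pair z = (-b +/- i sqrt(-D)) / (2a) = 0.7 +/- 1.0847i.
  For a conjugate pair |z|^2 = z * conj(z) = (product of roots) = c/a = 1/(0.6) = 1.666667, so |z| = sqrt(1.666667) = 1.291 for both roots.
Moduli of all roots: 2.0000, 1.2910, 1.2910.
All moduli strictly greater than 1? Yes.
Verdict: Invertible.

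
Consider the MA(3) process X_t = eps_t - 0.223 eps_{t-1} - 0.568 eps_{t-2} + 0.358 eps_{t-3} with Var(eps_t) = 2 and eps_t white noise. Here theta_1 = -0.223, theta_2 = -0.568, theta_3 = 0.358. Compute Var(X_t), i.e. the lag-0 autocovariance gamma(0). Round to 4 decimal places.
\gamma(0) = 3.0010

For an MA(q) process X_t = eps_t + sum_i theta_i eps_{t-i} with
Var(eps_t) = sigma^2, the variance is
  gamma(0) = sigma^2 * (1 + sum_i theta_i^2).
  sum_i theta_i^2 = (-0.223)^2 + (-0.568)^2 + (0.358)^2 = 0.049729 + 0.322624 + 0.128164 = 0.500517.
  gamma(0) = 2 * (1 + 0.500517) = 2 * 1.500517 = 3.001034, which rounds to 3.0010.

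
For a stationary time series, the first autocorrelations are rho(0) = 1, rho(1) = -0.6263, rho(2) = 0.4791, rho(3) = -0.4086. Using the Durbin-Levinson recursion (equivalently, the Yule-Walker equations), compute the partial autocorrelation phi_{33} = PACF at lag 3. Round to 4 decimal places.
\phi_{33} = -0.1040

The PACF at lag k is phi_{kk}, the last component of the solution
to the Yule-Walker system G_k phi = r_k where
  (G_k)_{ij} = rho(|i - j|), (r_k)_i = rho(i), i,j = 1..k.
Equivalently, Durbin-Levinson gives phi_{kk} iteratively:
  phi_{11} = rho(1)
  phi_{kk} = [rho(k) - sum_{j=1..k-1} phi_{k-1,j} rho(k-j)]
            / [1 - sum_{j=1..k-1} phi_{k-1,j} rho(j)],
  phi_{k,j} = phi_{k-1,j} - phi_{kk} phi_{k-1,k-j},  j = 1..k-1.
Step k = 1:
  phi_11 = rho(1) = -0.6263.
Step k = 2:
  phi_22 = [rho(2) - phi_11 rho(1)] / [1 - phi_11 rho(1)] = [0.4791 - (-0.6263)(-0.6263)] / [1 - (-0.6263)(-0.6263)]
         = 0.08684831 / 0.60774831 = 0.142902.
  Update: phi_21 = phi_11 - phi_22 phi_11 = -0.6263 - (0.142902)(-0.6263) = -0.536801.
Step k = 3:
  phi_33 = [rho(3) - phi_21 rho(2) - phi_22 rho(1)] / [1 - phi_21 rho(1) - phi_22 rho(2)]
    numerator   = -0.4086 - (-0.536801)(0.4791) - (0.142902)(-0.6263) = -0.06191944
    denominator = 1 - (-0.536801)(-0.6263) - (0.142902)(0.4791) = 0.59533753
  phi_33 = -0.06191944 / 0.59533753 = -0.104.
Therefore phi_{33} = -0.1040.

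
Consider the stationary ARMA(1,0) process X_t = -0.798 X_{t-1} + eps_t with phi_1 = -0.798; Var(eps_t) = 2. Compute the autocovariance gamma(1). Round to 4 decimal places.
\gamma(1) = -4.3943

Multiply the model equation by X_{t-k} and take expectations. With theta_0 = psi_0 = 1 and psi_j the MA(infinity) weights, this gives
  gamma(k) - sum_i phi_i gamma(k-i) = c_k,
  c_k = sigma^2 * sum_{j=k..q} theta_j psi_{j-k}   (c_k = 0 for k > q),
using gamma(-m) = gamma(m).
Pure AR (q = 0): c_0 = sigma^2 = 2, c_k = 0 for k >= 1.
Equations for k = 0 and k = 1 (AR order 1):
  gamma(0) = phi_1 gamma(1) + c_0
  gamma(1) = phi_1 gamma(0) + c_1
Substituting the second into the first: gamma(0) (1 - phi_1^2) = c_0 + phi_1 c_1, so
  gamma(0) = c_0 / (1 - phi_1^2) = 2 / (1 - (-0.798)^2) = 2 / 0.363196 = 5.506669.
  gamma(1) = phi_1 gamma(0) = (-0.798)(5.506669) = -4.394322.
Therefore gamma(1) = -4.3943 (to 4 decimal places).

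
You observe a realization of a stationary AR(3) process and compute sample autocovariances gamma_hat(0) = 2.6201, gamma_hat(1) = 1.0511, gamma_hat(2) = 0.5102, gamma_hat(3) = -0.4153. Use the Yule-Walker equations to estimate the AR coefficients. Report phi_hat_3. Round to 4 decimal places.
\hat\phi_{3} = -0.2980

The Yule-Walker equations for an AR(p) process read, in matrix form,
  Gamma_p phi = r_p,   with   (Gamma_p)_{ij} = gamma(|i - j|),
                       (r_p)_i = gamma(i),   i,j = 1..p.
Substitute the sample gammas (Toeplitz matrix and right-hand side of size 3):
  Gamma_p = [[2.6201, 1.0511, 0.5102], [1.0511, 2.6201, 1.0511], [0.5102, 1.0511, 2.6201]]
  r_p     = [1.0511, 0.5102, -0.4153]
Written out (R1..R3):
  (R1) 2.6201 phi_1 + 1.0511 phi_2 + 0.5102 phi_3 = 1.0511
  (R2) 1.0511 phi_1 + 2.6201 phi_2 + 1.0511 phi_3 = 0.5102
  (R3) 0.5102 phi_1 + 1.0511 phi_2 + 2.6201 phi_3 = -0.4153
Gaussian elimination:
  R2 <- R2 - (1.0511/2.6201) R1 = R2 - (0.401168) R1:  2.198432 phi_2 + 0.846424 phi_3 = 0.088532
  R3 <- R3 - (0.5102/2.6201) R1 = R3 - (0.194725) R1:  0.846424 phi_2 + 2.520751 phi_3 = -0.619976
  R3 <- R3 - (0.846424/2.198432) R2 = R3 - (0.385013) R2:  2.194867 phi_3 = -0.654062
Back-substitution:
  phi_hat_3 = -0.654062 / 2.194867 = -0.297996
  phi_hat_2 = (0.088532 - (0.846424)(-0.297996)) / 2.198432 = 0.155003
  phi_hat_1 = (1.0511 - (1.0511)(0.155003) - (0.5102)(-0.297996)) / 2.6201 = 0.397013
So phi_hat = [0.3970, 0.1550, -0.2980].
Therefore phi_hat_3 = -0.2980.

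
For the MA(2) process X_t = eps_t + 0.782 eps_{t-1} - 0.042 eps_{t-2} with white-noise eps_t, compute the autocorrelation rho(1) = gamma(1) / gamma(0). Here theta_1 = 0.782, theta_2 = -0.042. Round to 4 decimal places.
\rho(1) = 0.4644

For an MA(q) process with theta_0 = 1, the autocovariance is
  gamma(k) = sigma^2 * sum_{i=0..q-k} theta_i * theta_{i+k},
and rho(k) = gamma(k) / gamma(0). Sigma^2 cancels.
  numerator   = (1)*(0.782) + (0.782)*(-0.042) = 0.749156.
  denominator = (1)^2 + (0.782)^2 + (-0.042)^2 = 1.613288.
  rho(1) = 0.749156 / 1.613288 = 0.4644.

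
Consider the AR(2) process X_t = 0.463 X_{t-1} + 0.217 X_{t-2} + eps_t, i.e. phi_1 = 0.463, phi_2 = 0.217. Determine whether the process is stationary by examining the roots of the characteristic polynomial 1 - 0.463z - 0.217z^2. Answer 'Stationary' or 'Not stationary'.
\text{Stationary}

The AR(p) characteristic polynomial is P(z) = 1 - 0.463z - 0.217z^2.
Stationarity requires all roots to lie outside the unit circle, i.e. |z| > 1 for every root.
Set 1 + (-0.463) z + (-0.217) z^2 = 0, i.e. a z^2 + b z + c = 0 with a = -0.217, b = -0.463, c = 1.
Discriminant D = b^2 - 4ac = (-0.463)^2 - 4*(-0.217)*1 = 0.214369 - (-0.868) = 1.082369.
D >= 0, so the roots are real: z = (-b +/- sqrt(D)) / (2a) = (0.463 +/- 1.04037) / (-0.434).
  z_1 = (0.463 + 1.04037) / (-0.434) = -3.464,   |z_1| = 3.464.
  z_2 = (0.463 - 1.04037) / (-0.434) = 1.3303,   |z_2| = 1.3303.
Moduli of all roots: 3.4640, 1.3303.
All moduli strictly greater than 1? Yes.
Verdict: Stationary.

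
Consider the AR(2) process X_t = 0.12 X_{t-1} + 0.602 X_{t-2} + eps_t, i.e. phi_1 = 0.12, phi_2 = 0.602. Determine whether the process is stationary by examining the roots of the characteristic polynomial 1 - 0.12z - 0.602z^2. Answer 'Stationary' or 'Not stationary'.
\text{Stationary}

The AR(p) characteristic polynomial is P(z) = 1 - 0.12z - 0.602z^2.
Stationarity requires all roots to lie outside the unit circle, i.e. |z| > 1 for every root.
Set 1 + (-0.12) z + (-0.602) z^2 = 0, i.e. a z^2 + b z + c = 0 with a = -0.602, b = -0.12, c = 1.
Discriminant D = b^2 - 4ac = (-0.12)^2 - 4*(-0.602)*1 = 0.0144 - (-2.408) = 2.4224.
D >= 0, so the roots are real: z = (-b +/- sqrt(D)) / (2a) = (0.12 +/- 1.556406) / (-1.204).
  z_1 = (0.12 + 1.556406) / (-1.204) = -1.3924,   |z_1| = 1.3924.
  z_2 = (0.12 - 1.556406) / (-1.204) = 1.193,   |z_2| = 1.193.
Moduli of all roots: 1.3924, 1.1930.
All moduli strictly greater than 1? Yes.
Verdict: Stationary.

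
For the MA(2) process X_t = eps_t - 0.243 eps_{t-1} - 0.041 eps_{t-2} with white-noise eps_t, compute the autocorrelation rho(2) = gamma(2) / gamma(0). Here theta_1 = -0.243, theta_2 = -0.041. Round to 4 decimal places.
\rho(2) = -0.0387

For an MA(q) process with theta_0 = 1, the autocovariance is
  gamma(k) = sigma^2 * sum_{i=0..q-k} theta_i * theta_{i+k},
and rho(k) = gamma(k) / gamma(0). Sigma^2 cancels.
  numerator   = (1)*(-0.041) = -0.041.
  denominator = (1)^2 + (-0.243)^2 + (-0.041)^2 = 1.06073.
  rho(2) = -0.041 / 1.06073 = -0.0387.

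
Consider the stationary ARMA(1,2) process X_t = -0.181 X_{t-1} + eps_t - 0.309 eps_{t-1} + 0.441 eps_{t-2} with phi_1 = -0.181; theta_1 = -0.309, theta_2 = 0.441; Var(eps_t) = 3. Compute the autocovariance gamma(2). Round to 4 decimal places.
\gamma(2) = 1.7585

Multiply the model equation by X_{t-k} and take expectations. With theta_0 = psi_0 = 1 and psi_j the MA(infinity) weights, this gives
  gamma(k) - sum_i phi_i gamma(k-i) = c_k,
  c_k = sigma^2 * sum_{j=k..q} theta_j psi_{j-k}   (c_k = 0 for k > q),
using gamma(-m) = gamma(m).
psi-weights needed (psi_j = theta_j + sum_i phi_i psi_{j-i}):
  psi_1 = theta_1 + phi_1 = -0.309 + (-0.181) = -0.49
  psi_2 = theta_2 + phi_1 psi_1 = 0.441 + (-0.181)(-0.49) = 0.52969
Right-hand sides:
  c_0 = sigma^2 (1 + theta_1 psi_1 + theta_2 psi_2) = 3 * (1 + (-0.309)(-0.49) + (0.441)(0.52969)) = 3 * 1.385003 = 4.15501
  c_1 = sigma^2 (theta_1 + theta_2 psi_1) = 3 * (-0.309 + (0.441)(-0.49)) = -1.57527
  c_2 = sigma^2 theta_2 = 3 * (0.441) = 1.323
Equations for k = 0 and k = 1 (AR order 1):
  gamma(0) = phi_1 gamma(1) + c_0
  gamma(1) = phi_1 gamma(0) + c_1
Substituting the second into the first: gamma(0) (1 - phi_1^2) = c_0 + phi_1 c_1, so
  gamma(0) = (c_0 + phi_1 c_1) / (1 - phi_1^2) = (4.15501 + (-0.181)(-1.57527)) / (1 - (-0.181)^2) = 4.440134 / 0.967239 = 4.590524.
  gamma(1) = phi_1 gamma(0) + c_1 = (-0.181)(4.590524) + (-1.57527) = -2.406155.
For k = 2: gamma(2) = phi_1 gamma(1) + c_2
  = (-0.181)(-2.406155) + (1.323) = 1.758514.
Therefore gamma(2) = 1.7585 (to 4 decimal places).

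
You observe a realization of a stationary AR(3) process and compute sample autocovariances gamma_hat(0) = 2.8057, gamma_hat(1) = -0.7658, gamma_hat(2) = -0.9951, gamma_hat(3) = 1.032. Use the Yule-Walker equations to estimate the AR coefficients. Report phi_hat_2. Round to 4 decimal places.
\hat\phi_{2} = -0.4090

The Yule-Walker equations for an AR(p) process read, in matrix form,
  Gamma_p phi = r_p,   with   (Gamma_p)_{ij} = gamma(|i - j|),
                       (r_p)_i = gamma(i),   i,j = 1..p.
Substitute the sample gammas (Toeplitz matrix and right-hand side of size 3):
  Gamma_p = [[2.8057, -0.7658, -0.9951], [-0.7658, 2.8057, -0.7658], [-0.9951, -0.7658, 2.8057]]
  r_p     = [-0.7658, -0.9951, 1.032]
Written out (R1..R3):
  (R1) 2.8057 phi_1 - 0.7658 phi_2 - 0.9951 phi_3 = -0.7658
  (R2) -0.7658 phi_1 + 2.8057 phi_2 - 0.7658 phi_3 = -0.9951
  (R3) -0.9951 phi_1 - 0.7658 phi_2 + 2.8057 phi_3 = 1.032
Gaussian elimination:
  R2 <- R2 - (-0.7658/2.8057) R1 = R2 - (-0.272944) R1:  2.596679 phi_2 - 1.037407 phi_3 = -1.204121
  R3 <- R3 - (-0.9951/2.8057) R1 = R3 - (-0.354671) R1:  -1.037407 phi_2 + 2.452767 phi_3 = 0.760393
  R3 <- R3 - (-1.037407/2.596679) R2 = R3 - (-0.399513) R2:  2.03831 phi_3 = 0.279331
Back-substitution:
  phi_hat_3 = 0.279331 / 2.03831 = 0.137041
  phi_hat_2 = (-1.204121 - (-1.037407)(0.137041)) / 2.596679 = -0.408966
  phi_hat_1 = (-0.7658 - (-0.7658)(-0.408966) - (-0.9951)(0.137041)) / 2.8057 = -0.335965
So phi_hat = [-0.3360, -0.4090, 0.1370].
Therefore phi_hat_2 = -0.4090.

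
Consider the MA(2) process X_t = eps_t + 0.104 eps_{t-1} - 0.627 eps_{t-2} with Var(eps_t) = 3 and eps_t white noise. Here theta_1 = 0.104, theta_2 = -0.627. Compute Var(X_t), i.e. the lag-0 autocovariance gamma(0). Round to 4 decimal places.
\gamma(0) = 4.2118

For an MA(q) process X_t = eps_t + sum_i theta_i eps_{t-i} with
Var(eps_t) = sigma^2, the variance is
  gamma(0) = sigma^2 * (1 + sum_i theta_i^2).
  sum_i theta_i^2 = (0.104)^2 + (-0.627)^2 = 0.010816 + 0.393129 = 0.403945.
  gamma(0) = 3 * (1 + 0.403945) = 3 * 1.403945 = 4.211835, which rounds to 4.2118.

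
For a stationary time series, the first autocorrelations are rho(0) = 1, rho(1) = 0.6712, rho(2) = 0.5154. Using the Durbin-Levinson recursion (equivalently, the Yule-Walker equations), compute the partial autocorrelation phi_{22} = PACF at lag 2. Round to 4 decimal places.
\phi_{22} = 0.1181

The PACF at lag k is phi_{kk}, the last component of the solution
to the Yule-Walker system G_k phi = r_k where
  (G_k)_{ij} = rho(|i - j|), (r_k)_i = rho(i), i,j = 1..k.
Equivalently, Durbin-Levinson gives phi_{kk} iteratively:
  phi_{11} = rho(1)
  phi_{kk} = [rho(k) - sum_{j=1..k-1} phi_{k-1,j} rho(k-j)]
            / [1 - sum_{j=1..k-1} phi_{k-1,j} rho(j)],
  phi_{k,j} = phi_{k-1,j} - phi_{kk} phi_{k-1,k-j},  j = 1..k-1.
Step k = 1:
  phi_11 = rho(1) = 0.6712.
Step k = 2:
  phi_22 = [rho(2) - phi_11 rho(1)] / [1 - phi_11 rho(1)] = [0.5154 - (0.6712)(0.6712)] / [1 - (0.6712)(0.6712)]
         = 0.06489056 / 0.54949056 = 0.1181.
Therefore phi_{22} = 0.1181.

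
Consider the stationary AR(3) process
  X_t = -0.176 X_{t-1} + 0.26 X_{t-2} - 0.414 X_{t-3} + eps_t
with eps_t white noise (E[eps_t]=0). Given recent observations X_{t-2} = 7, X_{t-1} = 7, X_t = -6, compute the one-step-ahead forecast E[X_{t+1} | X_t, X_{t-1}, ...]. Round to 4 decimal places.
E[X_{t+1} \mid \mathcal F_t] = -0.0220

For an AR(p) model X_t = c + sum_i phi_i X_{t-i} + eps_t, the
one-step-ahead conditional mean is
  E[X_{t+1} | X_t, ...] = c + sum_i phi_i X_{t+1-i}.
Substitute known values:
  E[X_{t+1} | ...] = (-0.176) * (-6) + (0.26) * (7) + (-0.414) * (7)
                   = -0.0220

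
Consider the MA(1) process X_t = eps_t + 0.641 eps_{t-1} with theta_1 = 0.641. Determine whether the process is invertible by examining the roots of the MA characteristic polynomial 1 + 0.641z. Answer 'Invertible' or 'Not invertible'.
\text{Invertible}

The MA(q) characteristic polynomial is P(z) = 1 + 0.641z.
Invertibility requires all roots to lie outside the unit circle, i.e. |z| > 1 for every root.
This is linear in z: 1 + (0.641) z = 0  =>  z = -1/(0.641) = -1.560062,  |z| = 1.560062.
Moduli of all roots: 1.5601.
All moduli strictly greater than 1? Yes.
Verdict: Invertible.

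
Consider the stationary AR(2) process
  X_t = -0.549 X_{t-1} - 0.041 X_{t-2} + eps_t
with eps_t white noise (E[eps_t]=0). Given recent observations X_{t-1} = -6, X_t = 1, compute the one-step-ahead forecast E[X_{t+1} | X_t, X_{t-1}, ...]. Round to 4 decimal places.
E[X_{t+1} \mid \mathcal F_t] = -0.3030

For an AR(p) model X_t = c + sum_i phi_i X_{t-i} + eps_t, the
one-step-ahead conditional mean is
  E[X_{t+1} | X_t, ...] = c + sum_i phi_i X_{t+1-i}.
Substitute known values:
  E[X_{t+1} | ...] = (-0.549) * (1) + (-0.041) * (-6)
                   = -0.3030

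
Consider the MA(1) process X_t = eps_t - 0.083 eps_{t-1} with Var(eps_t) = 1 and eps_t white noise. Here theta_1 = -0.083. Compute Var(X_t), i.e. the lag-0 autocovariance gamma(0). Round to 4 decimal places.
\gamma(0) = 1.0069

For an MA(q) process X_t = eps_t + sum_i theta_i eps_{t-i} with
Var(eps_t) = sigma^2, the variance is
  gamma(0) = sigma^2 * (1 + sum_i theta_i^2).
  sum_i theta_i^2 = (-0.083)^2 = 0.006889.
  gamma(0) = 1 * (1 + 0.006889) = 1 * 1.006889 = 1.006889, which rounds to 1.0069.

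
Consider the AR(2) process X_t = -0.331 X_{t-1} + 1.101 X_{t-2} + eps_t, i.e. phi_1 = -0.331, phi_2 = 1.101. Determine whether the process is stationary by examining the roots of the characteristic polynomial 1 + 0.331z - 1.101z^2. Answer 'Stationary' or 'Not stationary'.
\text{Not stationary}

The AR(p) characteristic polynomial is P(z) = 1 + 0.331z - 1.101z^2.
Stationarity requires all roots to lie outside the unit circle, i.e. |z| > 1 for every root.
Set 1 + (0.331) z + (-1.101) z^2 = 0, i.e. a z^2 + b z + c = 0 with a = -1.101, b = 0.331, c = 1.
Discriminant D = b^2 - 4ac = (0.331)^2 - 4*(-1.101)*1 = 0.109561 - (-4.404) = 4.513561.
D >= 0, so the roots are real: z = (-b +/- sqrt(D)) / (2a) = (-0.331 +/- 2.124514) / (-2.202).
  z_1 = (-0.331 + 2.124514) / (-2.202) = -0.8145,   |z_1| = 0.8145.
  z_2 = (-0.331 - 2.124514) / (-2.202) = 1.1151,   |z_2| = 1.1151.
Moduli of all roots: 0.8145, 1.1151.
All moduli strictly greater than 1? No.
Verdict: Not stationary.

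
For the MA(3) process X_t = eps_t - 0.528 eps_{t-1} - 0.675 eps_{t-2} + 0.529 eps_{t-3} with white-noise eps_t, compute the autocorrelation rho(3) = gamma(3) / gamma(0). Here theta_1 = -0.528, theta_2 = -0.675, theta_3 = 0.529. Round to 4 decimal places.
\rho(3) = 0.2626

For an MA(q) process with theta_0 = 1, the autocovariance is
  gamma(k) = sigma^2 * sum_{i=0..q-k} theta_i * theta_{i+k},
and rho(k) = gamma(k) / gamma(0). Sigma^2 cancels.
  numerator   = (1)*(0.529) = 0.529.
  denominator = (1)^2 + (-0.528)^2 + (-0.675)^2 + (0.529)^2 = 2.01425.
  rho(3) = 0.529 / 2.01425 = 0.2626.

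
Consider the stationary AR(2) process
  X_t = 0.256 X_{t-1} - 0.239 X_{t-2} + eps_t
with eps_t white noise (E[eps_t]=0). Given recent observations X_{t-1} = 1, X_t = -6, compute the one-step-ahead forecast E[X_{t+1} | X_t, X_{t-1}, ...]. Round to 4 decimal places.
E[X_{t+1} \mid \mathcal F_t] = -1.7750

For an AR(p) model X_t = c + sum_i phi_i X_{t-i} + eps_t, the
one-step-ahead conditional mean is
  E[X_{t+1} | X_t, ...] = c + sum_i phi_i X_{t+1-i}.
Substitute known values:
  E[X_{t+1} | ...] = (0.256) * (-6) + (-0.239) * (1)
                   = -1.7750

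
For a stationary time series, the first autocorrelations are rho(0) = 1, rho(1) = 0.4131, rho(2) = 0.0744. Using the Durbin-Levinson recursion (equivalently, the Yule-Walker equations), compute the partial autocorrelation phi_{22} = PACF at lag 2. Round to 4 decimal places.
\phi_{22} = -0.1161

The PACF at lag k is phi_{kk}, the last component of the solution
to the Yule-Walker system G_k phi = r_k where
  (G_k)_{ij} = rho(|i - j|), (r_k)_i = rho(i), i,j = 1..k.
Equivalently, Durbin-Levinson gives phi_{kk} iteratively:
  phi_{11} = rho(1)
  phi_{kk} = [rho(k) - sum_{j=1..k-1} phi_{k-1,j} rho(k-j)]
            / [1 - sum_{j=1..k-1} phi_{k-1,j} rho(j)],
  phi_{k,j} = phi_{k-1,j} - phi_{kk} phi_{k-1,k-j},  j = 1..k-1.
Step k = 1:
  phi_11 = rho(1) = 0.4131.
Step k = 2:
  phi_22 = [rho(2) - phi_11 rho(1)] / [1 - phi_11 rho(1)] = [0.0744 - (0.4131)(0.4131)] / [1 - (0.4131)(0.4131)]
         = -0.09625161 / 0.82934839 = -0.1161.
Therefore phi_{22} = -0.1161.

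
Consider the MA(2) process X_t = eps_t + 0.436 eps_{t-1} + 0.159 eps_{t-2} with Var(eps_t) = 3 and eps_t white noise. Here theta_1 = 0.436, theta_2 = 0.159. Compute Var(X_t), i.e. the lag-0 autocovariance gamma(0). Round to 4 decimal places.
\gamma(0) = 3.6461

For an MA(q) process X_t = eps_t + sum_i theta_i eps_{t-i} with
Var(eps_t) = sigma^2, the variance is
  gamma(0) = sigma^2 * (1 + sum_i theta_i^2).
  sum_i theta_i^2 = (0.436)^2 + (0.159)^2 = 0.190096 + 0.025281 = 0.215377.
  gamma(0) = 3 * (1 + 0.215377) = 3 * 1.215377 = 3.646131, which rounds to 3.6461.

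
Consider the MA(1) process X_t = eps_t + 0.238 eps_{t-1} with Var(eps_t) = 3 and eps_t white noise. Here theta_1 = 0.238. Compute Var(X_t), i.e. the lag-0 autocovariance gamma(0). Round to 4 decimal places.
\gamma(0) = 3.1699

For an MA(q) process X_t = eps_t + sum_i theta_i eps_{t-i} with
Var(eps_t) = sigma^2, the variance is
  gamma(0) = sigma^2 * (1 + sum_i theta_i^2).
  sum_i theta_i^2 = (0.238)^2 = 0.056644.
  gamma(0) = 3 * (1 + 0.056644) = 3 * 1.056644 = 3.169932, which rounds to 3.1699.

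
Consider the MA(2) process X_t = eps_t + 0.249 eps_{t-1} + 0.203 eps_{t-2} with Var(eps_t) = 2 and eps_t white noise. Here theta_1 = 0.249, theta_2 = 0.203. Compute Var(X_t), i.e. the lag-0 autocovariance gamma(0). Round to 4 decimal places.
\gamma(0) = 2.2064

For an MA(q) process X_t = eps_t + sum_i theta_i eps_{t-i} with
Var(eps_t) = sigma^2, the variance is
  gamma(0) = sigma^2 * (1 + sum_i theta_i^2).
  sum_i theta_i^2 = (0.249)^2 + (0.203)^2 = 0.062001 + 0.041209 = 0.10321.
  gamma(0) = 2 * (1 + 0.10321) = 2 * 1.10321 = 2.20642, which rounds to 2.2064.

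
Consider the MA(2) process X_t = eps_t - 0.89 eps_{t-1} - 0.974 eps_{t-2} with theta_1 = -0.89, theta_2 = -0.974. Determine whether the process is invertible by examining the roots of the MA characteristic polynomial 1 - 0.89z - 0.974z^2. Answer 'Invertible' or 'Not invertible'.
\text{Not invertible}

The MA(q) characteristic polynomial is P(z) = 1 - 0.89z - 0.974z^2.
Invertibility requires all roots to lie outside the unit circle, i.e. |z| > 1 for every root.
Set 1 + (-0.89) z + (-0.974) z^2 = 0, i.e. a z^2 + b z + c = 0 with a = -0.974, b = -0.89, c = 1.
Discriminant D = b^2 - 4ac = (-0.89)^2 - 4*(-0.974)*1 = 0.7921 - (-3.896) = 4.6881.
D >= 0, so the roots are real: z = (-b +/- sqrt(D)) / (2a) = (0.89 +/- 2.165202) / (-1.948).
  z_1 = (0.89 + 2.165202) / (-1.948) = -1.5684,   |z_1| = 1.5684.
  z_2 = (0.89 - 2.165202) / (-1.948) = 0.6546,   |z_2| = 0.6546.
Moduli of all roots: 1.5684, 0.6546.
All moduli strictly greater than 1? No.
Verdict: Not invertible.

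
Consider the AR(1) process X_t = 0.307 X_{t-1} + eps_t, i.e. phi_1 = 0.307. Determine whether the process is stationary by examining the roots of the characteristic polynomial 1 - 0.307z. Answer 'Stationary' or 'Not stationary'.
\text{Stationary}

The AR(p) characteristic polynomial is P(z) = 1 - 0.307z.
Stationarity requires all roots to lie outside the unit circle, i.e. |z| > 1 for every root.
This is linear in z: 1 + (-0.307) z = 0  =>  z = -1/(-0.307) = 3.257329,  |z| = 3.257329.
Moduli of all roots: 3.2573.
All moduli strictly greater than 1? Yes.
Verdict: Stationary.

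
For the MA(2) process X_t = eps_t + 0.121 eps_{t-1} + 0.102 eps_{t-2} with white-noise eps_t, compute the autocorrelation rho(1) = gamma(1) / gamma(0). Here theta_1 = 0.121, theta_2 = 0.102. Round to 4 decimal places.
\rho(1) = 0.1301

For an MA(q) process with theta_0 = 1, the autocovariance is
  gamma(k) = sigma^2 * sum_{i=0..q-k} theta_i * theta_{i+k},
and rho(k) = gamma(k) / gamma(0). Sigma^2 cancels.
  numerator   = (1)*(0.121) + (0.121)*(0.102) = 0.133342.
  denominator = (1)^2 + (0.121)^2 + (0.102)^2 = 1.025045.
  rho(1) = 0.133342 / 1.025045 = 0.1301.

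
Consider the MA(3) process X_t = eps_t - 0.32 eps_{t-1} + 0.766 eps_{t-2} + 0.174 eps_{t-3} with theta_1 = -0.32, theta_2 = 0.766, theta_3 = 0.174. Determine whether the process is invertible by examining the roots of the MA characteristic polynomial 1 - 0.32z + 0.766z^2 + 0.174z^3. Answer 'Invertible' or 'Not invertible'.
\text{Invertible}

The MA(q) characteristic polynomial is P(z) = 1 - 0.32z + 0.766z^2 + 0.174z^3.
Invertibility requires all roots to lie outside the unit circle, i.e. |z| > 1 for every root.
Degree 3: look for a simple real root z0 first, then factor out (1 - z/z0) and solve the remaining quadratic.
Testing z0 = -5: P(-5) = 1 + (-0.32)(-5) + (0.766)(-5)^2 + (0.174)(-5)^3
  = 1 + (1.6) + (19.15) + (-21.75) = 0.  So z_0 = -5 is a root, |z_0| = 5.
Divide out the factor (1 + 0.2 z) = (1 - z/z0) (since 1/z0 = -0.2):
  P(z) = (1 + 0.2 z)(1 + (-0.52) z + (0.87) z^2)
  [check: z-coef -0.52 - (-0.2) = -0.32; z^2-coef 0.87 - (-0.2)(-0.52) = 0.766; z^3-coef -(-0.2)(0.87) = 0.174.]
Remaining roots from the quadratic factor 1 + (-0.52) z + (0.87) z^2:
  Set 1 + (-0.52) z + (0.87) z^2 = 0, i.e. a z^2 + b z + c = 0 with a = 0.87, b = -0.52, c = 1.
  Discriminant D = b^2 - 4ac = (-0.52)^2 - 4*(0.87)*1 = 0.2704 - (3.48) = -3.2096.
  D < 0, so the roots are the complex-conjugate pair z = (-b +/- i sqrt(-D)) / (2a) = 0.2989 +/- 1.0296i.
  For a conjugate pair |z|^2 = z * conj(z) = (product of roots) = c/a = 1/(0.87) = 1.149425, so |z| = sqrt(1.149425) = 1.0721 for both roots.
Moduli of all roots: 5.0000, 1.0721, 1.0721.
All moduli strictly greater than 1? Yes.
Verdict: Invertible.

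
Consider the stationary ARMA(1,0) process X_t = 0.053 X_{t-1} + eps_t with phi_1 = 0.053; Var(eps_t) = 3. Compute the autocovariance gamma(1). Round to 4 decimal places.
\gamma(1) = 0.1594

Multiply the model equation by X_{t-k} and take expectations. With theta_0 = psi_0 = 1 and psi_j the MA(infinity) weights, this gives
  gamma(k) - sum_i phi_i gamma(k-i) = c_k,
  c_k = sigma^2 * sum_{j=k..q} theta_j psi_{j-k}   (c_k = 0 for k > q),
using gamma(-m) = gamma(m).
Pure AR (q = 0): c_0 = sigma^2 = 3, c_k = 0 for k >= 1.
Equations for k = 0 and k = 1 (AR order 1):
  gamma(0) = phi_1 gamma(1) + c_0
  gamma(1) = phi_1 gamma(0) + c_1
Substituting the second into the first: gamma(0) (1 - phi_1^2) = c_0 + phi_1 c_1, so
  gamma(0) = c_0 / (1 - phi_1^2) = 3 / (1 - (0.053)^2) = 3 / 0.997191 = 3.008451.
  gamma(1) = phi_1 gamma(0) = (0.053)(3.008451) = 0.159448.
Therefore gamma(1) = 0.1594 (to 4 decimal places).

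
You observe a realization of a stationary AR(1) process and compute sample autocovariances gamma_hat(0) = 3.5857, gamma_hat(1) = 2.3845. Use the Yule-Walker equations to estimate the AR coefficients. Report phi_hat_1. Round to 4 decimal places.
\hat\phi_{1} = 0.6650

The Yule-Walker equations for an AR(p) process read, in matrix form,
  Gamma_p phi = r_p,   with   (Gamma_p)_{ij} = gamma(|i - j|),
                       (r_p)_i = gamma(i),   i,j = 1..p.
Substitute the sample gammas (Toeplitz matrix and right-hand side of size 1):
  Gamma_p = [[3.5857]]
  r_p     = [2.3845]
With p = 1 this is the single equation gamma(0) phi_1 = gamma(1):
  phi_hat_1 = gamma(1) / gamma(0) = 2.3845 / 3.5857 = 0.6650.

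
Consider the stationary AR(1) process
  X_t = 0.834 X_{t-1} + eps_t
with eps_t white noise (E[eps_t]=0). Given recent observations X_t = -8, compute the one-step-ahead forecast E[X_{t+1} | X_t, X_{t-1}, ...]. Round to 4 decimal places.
E[X_{t+1} \mid \mathcal F_t] = -6.6720

For an AR(p) model X_t = c + sum_i phi_i X_{t-i} + eps_t, the
one-step-ahead conditional mean is
  E[X_{t+1} | X_t, ...] = c + sum_i phi_i X_{t+1-i}.
Substitute known values:
  E[X_{t+1} | ...] = (0.834) * (-8)
                   = -6.6720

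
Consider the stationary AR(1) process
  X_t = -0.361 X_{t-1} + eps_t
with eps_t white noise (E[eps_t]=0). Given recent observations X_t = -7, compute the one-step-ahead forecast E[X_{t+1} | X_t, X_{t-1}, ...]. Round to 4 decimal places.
E[X_{t+1} \mid \mathcal F_t] = 2.5270

For an AR(p) model X_t = c + sum_i phi_i X_{t-i} + eps_t, the
one-step-ahead conditional mean is
  E[X_{t+1} | X_t, ...] = c + sum_i phi_i X_{t+1-i}.
Substitute known values:
  E[X_{t+1} | ...] = (-0.361) * (-7)
                   = 2.5270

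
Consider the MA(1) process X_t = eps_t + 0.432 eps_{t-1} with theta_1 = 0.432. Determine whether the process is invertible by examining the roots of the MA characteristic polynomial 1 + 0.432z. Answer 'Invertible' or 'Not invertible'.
\text{Invertible}

The MA(q) characteristic polynomial is P(z) = 1 + 0.432z.
Invertibility requires all roots to lie outside the unit circle, i.e. |z| > 1 for every root.
This is linear in z: 1 + (0.432) z = 0  =>  z = -1/(0.432) = -2.314815,  |z| = 2.314815.
Moduli of all roots: 2.3148.
All moduli strictly greater than 1? Yes.
Verdict: Invertible.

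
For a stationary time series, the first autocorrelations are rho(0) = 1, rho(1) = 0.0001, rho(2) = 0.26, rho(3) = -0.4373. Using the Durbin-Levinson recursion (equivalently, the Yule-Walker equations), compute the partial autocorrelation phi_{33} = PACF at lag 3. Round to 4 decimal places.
\phi_{33} = -0.4691

The PACF at lag k is phi_{kk}, the last component of the solution
to the Yule-Walker system G_k phi = r_k where
  (G_k)_{ij} = rho(|i - j|), (r_k)_i = rho(i), i,j = 1..k.
Equivalently, Durbin-Levinson gives phi_{kk} iteratively:
  phi_{11} = rho(1)
  phi_{kk} = [rho(k) - sum_{j=1..k-1} phi_{k-1,j} rho(k-j)]
            / [1 - sum_{j=1..k-1} phi_{k-1,j} rho(j)],
  phi_{k,j} = phi_{k-1,j} - phi_{kk} phi_{k-1,k-j},  j = 1..k-1.
Step k = 1:
  phi_11 = rho(1) = 0.0001.
Step k = 2:
  phi_22 = [rho(2) - phi_11 rho(1)] / [1 - phi_11 rho(1)] = [0.26 - (0.0001)(0.0001)] / [1 - (0.0001)(0.0001)]
         = 0.25999999 / 0.99999999 = 0.26.
  Update: phi_21 = phi_11 - phi_22 phi_11 = 0.0001 - (0.26)(0.0001) = 0.000074.
Step k = 3:
  phi_33 = [rho(3) - phi_21 rho(2) - phi_22 rho(1)] / [1 - phi_21 rho(1) - phi_22 rho(2)]
    numerator   = -0.4373 - (0.000074)(0.26) - (0.26)(0.0001) = -0.43734524
    denominator = 1 - (0.000074)(0.0001) - (0.26)(0.26) = 0.93239999
  phi_33 = -0.43734524 / 0.93239999 = -0.4691.
Therefore phi_{33} = -0.4691.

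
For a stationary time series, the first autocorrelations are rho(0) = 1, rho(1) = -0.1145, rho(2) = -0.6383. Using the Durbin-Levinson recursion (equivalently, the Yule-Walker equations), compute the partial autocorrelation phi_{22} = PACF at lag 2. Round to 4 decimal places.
\phi_{22} = -0.6601

The PACF at lag k is phi_{kk}, the last component of the solution
to the Yule-Walker system G_k phi = r_k where
  (G_k)_{ij} = rho(|i - j|), (r_k)_i = rho(i), i,j = 1..k.
Equivalently, Durbin-Levinson gives phi_{kk} iteratively:
  phi_{11} = rho(1)
  phi_{kk} = [rho(k) - sum_{j=1..k-1} phi_{k-1,j} rho(k-j)]
            / [1 - sum_{j=1..k-1} phi_{k-1,j} rho(j)],
  phi_{k,j} = phi_{k-1,j} - phi_{kk} phi_{k-1,k-j},  j = 1..k-1.
Step k = 1:
  phi_11 = rho(1) = -0.1145.
Step k = 2:
  phi_22 = [rho(2) - phi_11 rho(1)] / [1 - phi_11 rho(1)] = [-0.6383 - (-0.1145)(-0.1145)] / [1 - (-0.1145)(-0.1145)]
         = -0.65141025 / 0.98688975 = -0.6601.
Therefore phi_{22} = -0.6601.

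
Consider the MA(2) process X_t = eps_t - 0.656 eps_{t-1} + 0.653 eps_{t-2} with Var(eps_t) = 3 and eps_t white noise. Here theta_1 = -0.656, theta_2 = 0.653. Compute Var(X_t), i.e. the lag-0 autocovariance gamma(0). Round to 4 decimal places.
\gamma(0) = 5.5702

For an MA(q) process X_t = eps_t + sum_i theta_i eps_{t-i} with
Var(eps_t) = sigma^2, the variance is
  gamma(0) = sigma^2 * (1 + sum_i theta_i^2).
  sum_i theta_i^2 = (-0.656)^2 + (0.653)^2 = 0.430336 + 0.426409 = 0.856745.
  gamma(0) = 3 * (1 + 0.856745) = 3 * 1.856745 = 5.570235, which rounds to 5.5702.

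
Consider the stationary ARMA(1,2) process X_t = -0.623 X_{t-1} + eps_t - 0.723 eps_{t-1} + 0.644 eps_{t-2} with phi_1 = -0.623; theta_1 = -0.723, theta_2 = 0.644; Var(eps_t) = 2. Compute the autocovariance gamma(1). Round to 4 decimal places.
\gamma(1) = -11.1590

Multiply the model equation by X_{t-k} and take expectations. With theta_0 = psi_0 = 1 and psi_j the MA(infinity) weights, this gives
  gamma(k) - sum_i phi_i gamma(k-i) = c_k,
  c_k = sigma^2 * sum_{j=k..q} theta_j psi_{j-k}   (c_k = 0 for k > q),
using gamma(-m) = gamma(m).
psi-weights needed (psi_j = theta_j + sum_i phi_i psi_{j-i}):
  psi_1 = theta_1 + phi_1 = -0.723 + (-0.623) = -1.346
  psi_2 = theta_2 + phi_1 psi_1 = 0.644 + (-0.623)(-1.346) = 1.482558
Right-hand sides:
  c_0 = sigma^2 (1 + theta_1 psi_1 + theta_2 psi_2) = 2 * (1 + (-0.723)(-1.346) + (0.644)(1.482558)) = 2 * 2.927925 = 5.855851
  c_1 = sigma^2 (theta_1 + theta_2 psi_1) = 2 * (-0.723 + (0.644)(-1.346)) = -3.179648
  c_2 = sigma^2 theta_2 = 2 * (0.644) = 1.288
Equations for k = 0 and k = 1 (AR order 1):
  gamma(0) = phi_1 gamma(1) + c_0
  gamma(1) = phi_1 gamma(0) + c_1
Substituting the second into the first: gamma(0) (1 - phi_1^2) = c_0 + phi_1 c_1, so
  gamma(0) = (c_0 + phi_1 c_1) / (1 - phi_1^2) = (5.855851 + (-0.623)(-3.179648)) / (1 - (-0.623)^2) = 7.836771 / 0.611871 = 12.807882.
  gamma(1) = phi_1 gamma(0) + c_1 = (-0.623)(12.807882) + (-3.179648) = -11.158958.
Therefore gamma(1) = -11.1590 (to 4 decimal places).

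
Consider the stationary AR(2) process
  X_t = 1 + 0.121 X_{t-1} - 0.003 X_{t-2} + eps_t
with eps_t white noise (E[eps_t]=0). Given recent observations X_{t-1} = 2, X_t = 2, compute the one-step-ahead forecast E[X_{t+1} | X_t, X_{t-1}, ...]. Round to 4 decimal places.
E[X_{t+1} \mid \mathcal F_t] = 1.2360

For an AR(p) model X_t = c + sum_i phi_i X_{t-i} + eps_t, the
one-step-ahead conditional mean is
  E[X_{t+1} | X_t, ...] = c + sum_i phi_i X_{t+1-i}.
Substitute known values:
  E[X_{t+1} | ...] = 1 + (0.121) * (2) + (-0.003) * (2)
                   = 1.2360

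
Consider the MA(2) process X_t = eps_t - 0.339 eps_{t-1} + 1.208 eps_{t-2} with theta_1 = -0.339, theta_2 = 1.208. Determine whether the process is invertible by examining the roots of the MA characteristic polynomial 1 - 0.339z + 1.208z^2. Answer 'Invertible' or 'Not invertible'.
\text{Not invertible}

The MA(q) characteristic polynomial is P(z) = 1 - 0.339z + 1.208z^2.
Invertibility requires all roots to lie outside the unit circle, i.e. |z| > 1 for every root.
Set 1 + (-0.339) z + (1.208) z^2 = 0, i.e. a z^2 + b z + c = 0 with a = 1.208, b = -0.339, c = 1.
Discriminant D = b^2 - 4ac = (-0.339)^2 - 4*(1.208)*1 = 0.114921 - (4.832) = -4.717079.
D < 0, so the roots are the complex-conjugate pair z = (-b +/- i sqrt(-D)) / (2a) = 0.1403 +/- 0.899i.
For a conjugate pair |z|^2 = z * conj(z) = (product of roots) = c/a = 1/(1.208) = 0.827815, so |z| = sqrt(0.827815) = 0.9098 for both roots.
Moduli of all roots: 0.9098, 0.9098.
All moduli strictly greater than 1? No.
Verdict: Not invertible.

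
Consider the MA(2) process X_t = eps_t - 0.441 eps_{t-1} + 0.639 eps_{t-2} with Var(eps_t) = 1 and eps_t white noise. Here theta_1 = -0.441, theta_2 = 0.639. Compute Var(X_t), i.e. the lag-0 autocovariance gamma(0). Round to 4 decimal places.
\gamma(0) = 1.6028

For an MA(q) process X_t = eps_t + sum_i theta_i eps_{t-i} with
Var(eps_t) = sigma^2, the variance is
  gamma(0) = sigma^2 * (1 + sum_i theta_i^2).
  sum_i theta_i^2 = (-0.441)^2 + (0.639)^2 = 0.194481 + 0.408321 = 0.602802.
  gamma(0) = 1 * (1 + 0.602802) = 1 * 1.602802 = 1.602802, which rounds to 1.6028.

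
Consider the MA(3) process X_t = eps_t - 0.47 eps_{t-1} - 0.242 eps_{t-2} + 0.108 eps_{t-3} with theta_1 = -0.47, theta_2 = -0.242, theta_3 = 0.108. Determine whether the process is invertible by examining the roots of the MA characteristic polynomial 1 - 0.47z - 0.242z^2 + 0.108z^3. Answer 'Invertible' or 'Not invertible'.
\text{Invertible}

The MA(q) characteristic polynomial is P(z) = 1 - 0.47z - 0.242z^2 + 0.108z^3.
Invertibility requires all roots to lie outside the unit circle, i.e. |z| > 1 for every root.
Degree 3: look for a simple real root z0 first, then factor out (1 - z/z0) and solve the remaining quadratic.
Testing z0 = 2.5: P(2.5) = 1 + (-0.47)(2.5) + (-0.242)(2.5)^2 + (0.108)(2.5)^3
  = 1 + (-1.175) + (-1.5125) + (1.6875) = 0.  So z_0 = 2.5 is a root, |z_0| = 2.5.
Divide out the factor (1 - 0.4 z) = (1 - z/z0) (since 1/z0 = 0.4):
  P(z) = (1 - 0.4 z)(1 + (-0.07) z + (-0.27) z^2)
  [check: z-coef -0.07 - (0.4) = -0.47; z^2-coef -0.27 - (0.4)(-0.07) = -0.242; z^3-coef -(0.4)(-0.27) = 0.108.]
Remaining roots from the quadratic factor 1 + (-0.07) z + (-0.27) z^2:
  Set 1 + (-0.07) z + (-0.27) z^2 = 0, i.e. a z^2 + b z + c = 0 with a = -0.27, b = -0.07, c = 1.
  Discriminant D = b^2 - 4ac = (-0.07)^2 - 4*(-0.27)*1 = 0.0049 - (-1.08) = 1.0849.
  D >= 0, so the roots are real: z = (-b +/- sqrt(D)) / (2a) = (0.07 +/- 1.041585) / (-0.54).
    z_1 = (0.07 + 1.041585) / (-0.54) = -2.0585,   |z_1| = 2.0585.
    z_2 = (0.07 - 1.041585) / (-0.54) = 1.7992,   |z_2| = 1.7992.
Moduli of all roots: 2.5000, 2.0585, 1.7992.
All moduli strictly greater than 1? Yes.
Verdict: Invertible.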